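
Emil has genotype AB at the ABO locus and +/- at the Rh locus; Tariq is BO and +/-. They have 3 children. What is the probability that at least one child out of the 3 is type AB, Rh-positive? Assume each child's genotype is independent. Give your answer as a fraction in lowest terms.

1899/4096

ABO cross AB × BO → 1/4 A, 1/2 B, 1/4 AB.
Rh cross +/- × +/- → 3/4 Rh+, 1/4 Rh-; so P(type AB, Rh-positive) = 1/4 × 3/4 = 3/16 per child.
P(none) = (13/16)^3 = 2197/4096; P(at least one) = 1 − 2197/4096 = 1899/4096.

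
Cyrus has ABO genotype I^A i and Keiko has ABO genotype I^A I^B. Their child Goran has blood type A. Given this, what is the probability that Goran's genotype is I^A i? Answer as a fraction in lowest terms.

1/2

Cross I^A i × I^A I^B → 1/4 I^A I^A, 1/4 I^A I^B, 1/4 I^A i, 1/4 I^B i.
Type-A genotypes among offspring: I^A I^A (1/4), I^A i (1/4); total 1/2.
P(I^A i | type A) = (1/4) / (1/2) = 1/2.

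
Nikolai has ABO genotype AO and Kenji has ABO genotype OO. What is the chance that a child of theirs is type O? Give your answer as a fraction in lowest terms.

1/2

ABO cross AO × OO → offspring phenotypes: 1/2 O, 1/2 A.
So P(type O) = 1/2.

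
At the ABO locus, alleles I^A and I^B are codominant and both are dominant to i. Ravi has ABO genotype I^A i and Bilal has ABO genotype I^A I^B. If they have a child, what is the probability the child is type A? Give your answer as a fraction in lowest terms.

ABO cross I^A i × I^A I^B → offspring phenotypes: 1/2 A, 1/4 B, 1/4 AB.
So P(type A) = 1/2.

1/2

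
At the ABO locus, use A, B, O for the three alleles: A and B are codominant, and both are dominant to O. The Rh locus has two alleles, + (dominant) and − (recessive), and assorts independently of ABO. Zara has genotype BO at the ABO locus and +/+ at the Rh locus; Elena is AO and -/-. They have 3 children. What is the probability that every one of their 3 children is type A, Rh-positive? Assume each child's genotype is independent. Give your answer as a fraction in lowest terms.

ABO cross BO × AO → 1/4 O, 1/4 A, 1/4 B, 1/4 AB.
Rh cross +/+ × -/- → 1 Rh+; so P(type A, Rh-positive) = 1/4 × 1 = 1/4 per child.
All 3 independent: (1/4)^3 = 1/64.

1/64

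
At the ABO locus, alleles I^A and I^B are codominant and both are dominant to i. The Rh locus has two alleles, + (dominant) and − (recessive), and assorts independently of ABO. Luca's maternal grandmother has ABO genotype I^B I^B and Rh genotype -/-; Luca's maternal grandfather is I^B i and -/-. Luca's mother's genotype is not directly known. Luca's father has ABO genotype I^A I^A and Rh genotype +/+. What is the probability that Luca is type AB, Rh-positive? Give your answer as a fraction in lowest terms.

3/4

Luca's mother's ABO genotype from I^B I^B × I^B i: 1/2 I^B I^B, 1/2 I^B i.
Crossing each possibility with the father I^A I^A and summing P(type AB): 1/2·1 + 1/2·1/2 = 3/4.
Similarly for Rh via the mother's Rh distribution: P(Rh+) = 1.
Independent loci: 3/4 × 1 = 3/4.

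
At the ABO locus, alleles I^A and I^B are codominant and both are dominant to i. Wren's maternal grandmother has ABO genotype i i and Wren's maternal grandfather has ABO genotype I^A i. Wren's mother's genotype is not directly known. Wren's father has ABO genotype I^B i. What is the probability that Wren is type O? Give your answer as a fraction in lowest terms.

3/8

Wren's mother's ABO genotype from i i × I^A i: 1/2 I^A i, 1/2 i i.
Crossing each possibility with the father I^B i and summing P(type O): 1/2·1/4 + 1/2·1/2 = 3/8.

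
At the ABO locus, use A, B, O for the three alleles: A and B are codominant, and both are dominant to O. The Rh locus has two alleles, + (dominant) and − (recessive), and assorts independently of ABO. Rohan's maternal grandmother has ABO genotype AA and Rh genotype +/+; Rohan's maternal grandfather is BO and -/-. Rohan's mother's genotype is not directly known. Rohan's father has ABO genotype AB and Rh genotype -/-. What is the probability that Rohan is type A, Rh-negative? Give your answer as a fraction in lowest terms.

Rohan's mother's ABO genotype from AA × BO: 1/2 AB, 1/2 AO.
Crossing each possibility with the father AB and summing P(type A): 1/2·1/4 + 1/2·1/2 = 3/8.
Similarly for Rh via the mother's Rh distribution: P(Rh-) = 1/2.
Independent loci: 3/8 × 1/2 = 3/16.

3/16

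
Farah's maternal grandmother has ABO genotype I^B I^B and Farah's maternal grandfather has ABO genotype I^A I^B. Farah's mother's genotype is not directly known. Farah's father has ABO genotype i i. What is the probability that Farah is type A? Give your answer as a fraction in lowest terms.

Farah's mother's ABO genotype from I^B I^B × I^A I^B: 1/2 I^A I^B, 1/2 I^B I^B.
Crossing each possibility with the father i i and summing P(type A): 1/2·1/2 + 1/2·0 = 1/4.

1/4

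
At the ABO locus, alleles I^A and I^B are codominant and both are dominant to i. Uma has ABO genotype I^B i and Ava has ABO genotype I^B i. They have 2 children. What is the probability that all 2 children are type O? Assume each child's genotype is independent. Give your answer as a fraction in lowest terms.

ABO cross I^B i × I^B i → 1/4 O, 3/4 B.
So P(type O) = 1/4 per child.
All 2 independent: (1/4)^2 = 1/16.

1/16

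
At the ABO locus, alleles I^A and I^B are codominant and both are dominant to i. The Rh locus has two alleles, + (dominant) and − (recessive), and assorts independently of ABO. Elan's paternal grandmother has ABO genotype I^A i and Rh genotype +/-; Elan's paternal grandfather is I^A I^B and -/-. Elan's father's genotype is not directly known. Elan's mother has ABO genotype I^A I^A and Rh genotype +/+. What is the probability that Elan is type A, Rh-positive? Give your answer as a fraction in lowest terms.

3/4

Elan's father's ABO genotype from I^A i × I^A I^B: 1/4 I^A I^A, 1/4 I^A I^B, 1/4 I^A i, 1/4 I^B i.
Crossing each possibility with the mother I^A I^A and summing P(type A): 1/4·1 + 1/4·1/2 + 1/4·1 + 1/4·1/2 = 3/4.
Similarly for Rh via the father's Rh distribution: P(Rh+) = 1.
Independent loci: 3/4 × 1 = 3/4.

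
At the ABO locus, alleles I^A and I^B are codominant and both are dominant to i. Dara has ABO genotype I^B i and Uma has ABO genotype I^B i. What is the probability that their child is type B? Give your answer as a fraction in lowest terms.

3/4

ABO cross I^B i × I^B i → offspring phenotypes: 1/4 O, 3/4 B.
So P(type B) = 3/4.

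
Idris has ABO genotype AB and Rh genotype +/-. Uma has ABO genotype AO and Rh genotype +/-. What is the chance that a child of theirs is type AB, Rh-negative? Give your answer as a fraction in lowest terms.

ABO cross AB × AO → offspring phenotypes: 1/2 A, 1/4 B, 1/4 AB.
Rh cross +/- × +/- → 3/4 Rh+, 1/4 Rh-.
Independent loci: P(type AB, Rh-negative) = 1/4 × 1/4 = 1/16.

1/16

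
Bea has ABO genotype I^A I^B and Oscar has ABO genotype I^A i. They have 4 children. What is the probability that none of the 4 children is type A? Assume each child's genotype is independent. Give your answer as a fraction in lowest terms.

1/16

ABO cross I^A I^B × I^A i → 1/2 A, 1/4 B, 1/4 AB.
So P(type A) = 1/2 per child.
P(not type A) = 1/2 for one child; (1/2)^4 = 1/16.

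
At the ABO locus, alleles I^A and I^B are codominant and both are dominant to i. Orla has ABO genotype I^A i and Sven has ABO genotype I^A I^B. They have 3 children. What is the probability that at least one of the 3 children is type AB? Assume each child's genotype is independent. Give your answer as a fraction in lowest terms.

ABO cross I^A i × I^A I^B → 1/2 A, 1/4 B, 1/4 AB.
So P(type AB) = 1/4 per child.
P(none) = (3/4)^3 = 27/64; P(at least one) = 1 − 27/64 = 37/64.

37/64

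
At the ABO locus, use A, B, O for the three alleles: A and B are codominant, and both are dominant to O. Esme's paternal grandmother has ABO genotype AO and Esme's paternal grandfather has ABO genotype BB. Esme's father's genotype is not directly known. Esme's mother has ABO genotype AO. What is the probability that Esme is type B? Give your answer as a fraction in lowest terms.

Esme's father's ABO genotype from AO × BB: 1/2 AB, 1/2 BO.
Crossing each possibility with the mother AO and summing P(type B): 1/2·1/4 + 1/2·1/4 = 1/4.

1/4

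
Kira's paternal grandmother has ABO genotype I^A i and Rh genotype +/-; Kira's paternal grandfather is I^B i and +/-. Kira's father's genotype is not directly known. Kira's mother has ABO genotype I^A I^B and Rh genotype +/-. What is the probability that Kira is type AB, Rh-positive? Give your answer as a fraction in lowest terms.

3/16

Kira's father's ABO genotype from I^A i × I^B i: 1/4 I^A I^B, 1/4 I^A i, 1/4 I^B i, 1/4 i i.
Crossing each possibility with the mother I^A I^B and summing P(type AB): 1/4·1/2 + 1/4·1/4 + 1/4·1/4 + 1/4·0 = 1/4.
Similarly for Rh via the father's Rh distribution: P(Rh+) = 3/4.
Independent loci: 1/4 × 3/4 = 3/16.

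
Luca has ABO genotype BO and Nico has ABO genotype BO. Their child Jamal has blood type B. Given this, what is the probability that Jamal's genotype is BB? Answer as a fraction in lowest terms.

1/3

Cross BO × BO → 1/4 BB, 1/2 BO, 1/4 OO.
Type-B genotypes among offspring: BB (1/4), BO (1/2); total 3/4.
P(BB | type B) = (1/4) / (3/4) = 1/3.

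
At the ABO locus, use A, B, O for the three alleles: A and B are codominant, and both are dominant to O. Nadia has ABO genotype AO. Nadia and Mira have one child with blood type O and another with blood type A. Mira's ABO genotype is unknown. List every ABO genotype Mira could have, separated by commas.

For each candidate genotype of Mira, check whether crossing it with AO can produce every observed child phenotype.
  AA → possible child types {A} ✗
  AB → possible child types {A, B, AB} ✗
  AO → possible child types {O, A} ✓
  BB → possible child types {B, AB} ✗
  BO → possible child types {O, A, B, AB} ✓
  OO → possible child types {O, A} ✓

AO, BO, OO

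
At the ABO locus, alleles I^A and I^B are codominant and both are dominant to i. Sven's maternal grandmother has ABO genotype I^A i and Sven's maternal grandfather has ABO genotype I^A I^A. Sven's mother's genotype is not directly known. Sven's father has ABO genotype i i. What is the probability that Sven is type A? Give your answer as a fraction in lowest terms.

Sven's mother's ABO genotype from I^A i × I^A I^A: 1/2 I^A I^A, 1/2 I^A i.
Crossing each possibility with the father i i and summing P(type A): 1/2·1 + 1/2·1/2 = 3/4.

3/4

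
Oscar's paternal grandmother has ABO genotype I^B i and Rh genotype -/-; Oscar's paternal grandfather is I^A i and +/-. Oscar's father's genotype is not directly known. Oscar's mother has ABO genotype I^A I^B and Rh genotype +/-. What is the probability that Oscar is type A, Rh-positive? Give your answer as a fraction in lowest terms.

Oscar's father's ABO genotype from I^B i × I^A i: 1/4 I^A I^B, 1/4 I^A i, 1/4 I^B i, 1/4 i i.
Crossing each possibility with the mother I^A I^B and summing P(type A): 1/4·1/4 + 1/4·1/2 + 1/4·1/4 + 1/4·1/2 = 3/8.
Similarly for Rh via the father's Rh distribution: P(Rh+) = 5/8.
Independent loci: 3/8 × 5/8 = 15/64.

15/64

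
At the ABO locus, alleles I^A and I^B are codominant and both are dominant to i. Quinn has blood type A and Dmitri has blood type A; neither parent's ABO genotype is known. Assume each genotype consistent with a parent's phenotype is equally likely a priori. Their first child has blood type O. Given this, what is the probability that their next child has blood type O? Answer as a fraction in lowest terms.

Possible genotypes: Quinn ∈ {I^A I^A, I^A i}; Dmitri ∈ {I^A I^A, I^A i}.
Weight each parental genotype pair by prior × P(type-O child):
  I^A i × I^A i: posterior weight 1; P(next child type O) = 1/4.
Weighted sum = 1/4.

1/4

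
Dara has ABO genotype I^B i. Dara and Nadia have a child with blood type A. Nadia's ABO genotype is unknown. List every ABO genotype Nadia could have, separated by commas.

For each candidate genotype of Nadia, check whether crossing it with I^B i can produce every observed child phenotype.
  I^A I^A → possible child types {A, AB} ✓
  I^A I^B → possible child types {A, B, AB} ✓
  I^A i → possible child types {O, A, B, AB} ✓
  I^B I^B → possible child types {B} ✗
  I^B i → possible child types {O, B} ✗
  i i → possible child types {O, B} ✗

I^A I^A, I^A I^B, I^A i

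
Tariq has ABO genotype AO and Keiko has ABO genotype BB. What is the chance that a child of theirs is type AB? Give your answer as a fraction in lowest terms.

1/2

ABO cross AO × BB → offspring phenotypes: 1/2 B, 1/2 AB.
So P(type AB) = 1/2.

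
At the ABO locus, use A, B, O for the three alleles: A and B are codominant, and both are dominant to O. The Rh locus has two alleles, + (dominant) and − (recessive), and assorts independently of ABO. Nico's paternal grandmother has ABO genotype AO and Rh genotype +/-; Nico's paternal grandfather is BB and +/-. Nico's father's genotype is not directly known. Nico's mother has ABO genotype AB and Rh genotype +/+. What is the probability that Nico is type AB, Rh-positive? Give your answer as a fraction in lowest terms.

Nico's father's ABO genotype from AO × BB: 1/2 AB, 1/2 BO.
Crossing each possibility with the mother AB and summing P(type AB): 1/2·1/2 + 1/2·1/4 = 3/8.
Similarly for Rh via the father's Rh distribution: P(Rh+) = 1.
Independent loci: 3/8 × 1 = 3/8.

3/8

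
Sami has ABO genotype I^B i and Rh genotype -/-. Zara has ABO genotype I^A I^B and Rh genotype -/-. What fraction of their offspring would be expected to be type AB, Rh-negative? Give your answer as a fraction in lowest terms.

ABO cross I^B i × I^A I^B → offspring phenotypes: 1/4 A, 1/2 B, 1/4 AB.
Rh cross -/- × -/- → 1 Rh-.
Independent loci: P(type AB, Rh-negative) = 1/4 × 1 = 1/4.

1/4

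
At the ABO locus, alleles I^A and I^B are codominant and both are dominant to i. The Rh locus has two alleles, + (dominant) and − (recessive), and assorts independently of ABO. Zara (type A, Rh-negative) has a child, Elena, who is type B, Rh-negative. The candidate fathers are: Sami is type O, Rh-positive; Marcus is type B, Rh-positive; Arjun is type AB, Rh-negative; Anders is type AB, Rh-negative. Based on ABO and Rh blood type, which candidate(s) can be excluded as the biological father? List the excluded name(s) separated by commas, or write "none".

Sami

A candidate is excluded only if no genotype consistent with his phenotype could produce a type B, Rh-negative child with a type A, Rh-negative mother.
Sami (type O, Rh+): no genotype consistent with that phenotype can produce a type-B Rh- child with a type-A mother.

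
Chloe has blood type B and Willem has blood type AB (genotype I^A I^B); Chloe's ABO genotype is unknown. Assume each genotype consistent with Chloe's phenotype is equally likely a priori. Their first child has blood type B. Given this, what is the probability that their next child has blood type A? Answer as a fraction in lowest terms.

1/8

Possible genotypes: Chloe ∈ {I^B I^B, I^B i}; Willem ∈ {I^A I^B}.
Weight each parental genotype pair by prior × P(type-B child):
  I^B I^B × I^A I^B: posterior weight 1/2; P(next child type A) = 0.
  I^B i × I^A I^B: posterior weight 1/2; P(next child type A) = 1/4.
Weighted sum = 1/8.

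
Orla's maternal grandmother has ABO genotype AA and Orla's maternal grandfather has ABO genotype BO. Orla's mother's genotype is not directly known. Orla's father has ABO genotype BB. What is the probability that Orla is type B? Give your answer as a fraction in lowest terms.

1/2

Orla's mother's ABO genotype from AA × BO: 1/2 AB, 1/2 AO.
Crossing each possibility with the father BB and summing P(type B): 1/2·1/2 + 1/2·1/2 = 1/2.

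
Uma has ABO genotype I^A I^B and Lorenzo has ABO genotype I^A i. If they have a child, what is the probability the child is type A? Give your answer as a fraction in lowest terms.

1/2

ABO cross I^A I^B × I^A i → offspring phenotypes: 1/2 A, 1/4 B, 1/4 AB.
So P(type A) = 1/2.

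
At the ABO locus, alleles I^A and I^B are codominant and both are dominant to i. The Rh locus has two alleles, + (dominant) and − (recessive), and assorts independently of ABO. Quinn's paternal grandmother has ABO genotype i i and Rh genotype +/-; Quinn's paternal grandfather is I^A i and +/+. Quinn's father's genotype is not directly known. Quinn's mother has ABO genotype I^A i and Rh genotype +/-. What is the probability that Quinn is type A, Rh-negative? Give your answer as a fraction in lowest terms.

5/64

Quinn's father's ABO genotype from i i × I^A i: 1/2 I^A i, 1/2 i i.
Crossing each possibility with the mother I^A i and summing P(type A): 1/2·3/4 + 1/2·1/2 = 5/8.
Similarly for Rh via the father's Rh distribution: P(Rh-) = 1/8.
Independent loci: 5/8 × 1/8 = 5/64.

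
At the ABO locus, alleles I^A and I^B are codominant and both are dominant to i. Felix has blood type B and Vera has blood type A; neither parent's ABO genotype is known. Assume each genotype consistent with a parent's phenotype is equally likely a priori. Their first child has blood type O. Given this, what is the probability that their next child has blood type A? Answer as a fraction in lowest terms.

1/4

Possible genotypes: Felix ∈ {I^B I^B, I^B i}; Vera ∈ {I^A I^A, I^A i}.
Weight each parental genotype pair by prior × P(type-O child):
  I^B i × I^A i: posterior weight 1; P(next child type A) = 1/4.
Weighted sum = 1/4.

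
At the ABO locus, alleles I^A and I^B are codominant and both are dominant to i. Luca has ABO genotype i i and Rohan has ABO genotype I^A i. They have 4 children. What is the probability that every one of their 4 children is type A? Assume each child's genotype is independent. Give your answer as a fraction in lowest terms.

1/16

ABO cross i i × I^A i → 1/2 O, 1/2 A.
So P(type A) = 1/2 per child.
All 4 independent: (1/2)^4 = 1/16.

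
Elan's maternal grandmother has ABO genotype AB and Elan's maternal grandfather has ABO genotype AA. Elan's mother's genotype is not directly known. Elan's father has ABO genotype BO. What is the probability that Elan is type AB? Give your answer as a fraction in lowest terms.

3/8

Elan's mother's ABO genotype from AB × AA: 1/2 AA, 1/2 AB.
Crossing each possibility with the father BO and summing P(type AB): 1/2·1/2 + 1/2·1/4 = 3/8.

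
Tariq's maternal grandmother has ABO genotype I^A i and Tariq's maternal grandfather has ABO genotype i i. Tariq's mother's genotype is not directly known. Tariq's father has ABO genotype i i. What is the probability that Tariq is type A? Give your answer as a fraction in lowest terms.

Tariq's mother's ABO genotype from I^A i × i i: 1/2 I^A i, 1/2 i i.
Crossing each possibility with the father i i and summing P(type A): 1/2·1/2 + 1/2·0 = 1/4.

1/4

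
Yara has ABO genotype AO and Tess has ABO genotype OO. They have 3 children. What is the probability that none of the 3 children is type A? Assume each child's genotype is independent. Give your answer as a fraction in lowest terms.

ABO cross AO × OO → 1/2 O, 1/2 A.
So P(type A) = 1/2 per child.
P(not type A) = 1/2 for one child; (1/2)^3 = 1/8.

1/8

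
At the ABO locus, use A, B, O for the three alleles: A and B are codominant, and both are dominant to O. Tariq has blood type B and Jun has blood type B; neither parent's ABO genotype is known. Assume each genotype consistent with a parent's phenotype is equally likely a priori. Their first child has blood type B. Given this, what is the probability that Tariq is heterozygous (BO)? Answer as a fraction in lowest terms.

Possible genotypes: Tariq ∈ {BB, BO}; Jun ∈ {BB, BO}.
Weight each parental genotype pair by prior × P(type-B child):
  BB × BB: posterior weight 4/15.
  BB × BO: posterior weight 4/15.
  BO × BB: posterior weight 4/15.
  BO × BO: posterior weight 1/5.
Sum the posterior weight over pairs where Tariq is BO: 7/15.

7/15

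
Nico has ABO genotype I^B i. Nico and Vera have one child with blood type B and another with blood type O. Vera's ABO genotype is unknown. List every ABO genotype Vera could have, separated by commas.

For each candidate genotype of Vera, check whether crossing it with I^B i can produce every observed child phenotype.
  I^A I^A → possible child types {A, AB} ✗
  I^A I^B → possible child types {A, B, AB} ✗
  I^A i → possible child types {O, A, B, AB} ✓
  I^B I^B → possible child types {B} ✗
  I^B i → possible child types {O, B} ✓
  i i → possible child types {O, B} ✓

I^A i, I^B i, i i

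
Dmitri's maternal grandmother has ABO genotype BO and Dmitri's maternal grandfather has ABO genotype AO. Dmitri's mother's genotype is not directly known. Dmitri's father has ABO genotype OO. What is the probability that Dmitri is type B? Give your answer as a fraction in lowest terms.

Dmitri's mother's ABO genotype from BO × AO: 1/4 AB, 1/4 AO, 1/4 BO, 1/4 OO.
Crossing each possibility with the father OO and summing P(type B): 1/4·1/2 + 1/4·0 + 1/4·1/2 + 1/4·0 = 1/4.

1/4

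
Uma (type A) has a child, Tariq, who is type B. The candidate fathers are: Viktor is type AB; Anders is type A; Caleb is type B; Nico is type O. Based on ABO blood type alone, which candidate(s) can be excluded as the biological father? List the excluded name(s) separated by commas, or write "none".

Anders, Nico

A candidate is excluded only if no genotype consistent with his phenotype could produce a type B child with a type A mother.
Anders (type A): no genotype consistent with that phenotype can produce a type-B child with a type-A mother.
Nico (type O): no genotype consistent with that phenotype can produce a type-B child with a type-A mother.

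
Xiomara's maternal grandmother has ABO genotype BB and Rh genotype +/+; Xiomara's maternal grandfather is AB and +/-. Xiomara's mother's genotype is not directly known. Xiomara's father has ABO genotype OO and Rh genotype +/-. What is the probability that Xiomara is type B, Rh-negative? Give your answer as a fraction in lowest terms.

3/32

Xiomara's mother's ABO genotype from BB × AB: 1/2 AB, 1/2 BB.
Crossing each possibility with the father OO and summing P(type B): 1/2·1/2 + 1/2·1 = 3/4.
Similarly for Rh via the mother's Rh distribution: P(Rh-) = 1/8.
Independent loci: 3/4 × 1/8 = 3/32.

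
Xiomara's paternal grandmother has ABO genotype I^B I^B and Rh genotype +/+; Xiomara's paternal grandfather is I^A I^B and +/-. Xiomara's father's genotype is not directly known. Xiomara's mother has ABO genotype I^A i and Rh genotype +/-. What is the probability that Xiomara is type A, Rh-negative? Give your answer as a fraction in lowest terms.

Xiomara's father's ABO genotype from I^B I^B × I^A I^B: 1/2 I^A I^B, 1/2 I^B I^B.
Crossing each possibility with the mother I^A i and summing P(type A): 1/2·1/2 + 1/2·0 = 1/4.
Similarly for Rh via the father's Rh distribution: P(Rh-) = 1/8.
Independent loci: 1/4 × 1/8 = 1/32.

1/32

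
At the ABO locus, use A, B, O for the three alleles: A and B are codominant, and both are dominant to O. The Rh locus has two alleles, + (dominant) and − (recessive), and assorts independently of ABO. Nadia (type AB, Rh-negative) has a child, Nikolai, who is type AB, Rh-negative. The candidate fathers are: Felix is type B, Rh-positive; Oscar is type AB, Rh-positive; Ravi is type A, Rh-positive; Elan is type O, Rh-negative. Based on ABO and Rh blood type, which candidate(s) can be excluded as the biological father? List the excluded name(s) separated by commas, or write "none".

A candidate is excluded only if no genotype consistent with his phenotype could produce a type AB, Rh-negative child with a type AB, Rh-negative mother.
Elan (type O, Rh-): no genotype consistent with that phenotype can produce a type-AB Rh- child with a type-AB mother.

Elan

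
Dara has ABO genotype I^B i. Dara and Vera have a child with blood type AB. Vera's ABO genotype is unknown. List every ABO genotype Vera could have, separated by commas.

I^A I^A, I^A I^B, I^A i

For each candidate genotype of Vera, check whether crossing it with I^B i can produce every observed child phenotype.
  I^A I^A → possible child types {A, AB} ✓
  I^A I^B → possible child types {A, B, AB} ✓
  I^A i → possible child types {O, A, B, AB} ✓
  I^B I^B → possible child types {B} ✗
  I^B i → possible child types {O, B} ✗
  i i → possible child types {O, B} ✗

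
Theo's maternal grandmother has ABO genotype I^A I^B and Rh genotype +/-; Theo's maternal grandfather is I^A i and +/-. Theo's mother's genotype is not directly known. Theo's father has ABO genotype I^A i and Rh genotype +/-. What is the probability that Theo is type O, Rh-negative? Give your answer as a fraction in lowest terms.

Theo's mother's ABO genotype from I^A I^B × I^A i: 1/4 I^A I^A, 1/4 I^A I^B, 1/4 I^A i, 1/4 I^B i.
Crossing each possibility with the father I^A i and summing P(type O): 1/4·0 + 1/4·0 + 1/4·1/4 + 1/4·1/4 = 1/8.
Similarly for Rh via the mother's Rh distribution: P(Rh-) = 1/4.
Independent loci: 1/8 × 1/4 = 1/32.

1/32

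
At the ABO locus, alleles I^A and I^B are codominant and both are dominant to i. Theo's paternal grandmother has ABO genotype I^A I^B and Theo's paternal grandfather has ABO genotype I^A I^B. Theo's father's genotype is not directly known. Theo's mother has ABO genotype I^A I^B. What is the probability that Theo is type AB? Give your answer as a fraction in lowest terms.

1/2

Theo's father's ABO genotype from I^A I^B × I^A I^B: 1/4 I^A I^A, 1/2 I^A I^B, 1/4 I^B I^B.
Crossing each possibility with the mother I^A I^B and summing P(type AB): 1/4·1/2 + 1/2·1/2 + 1/4·1/2 = 1/2.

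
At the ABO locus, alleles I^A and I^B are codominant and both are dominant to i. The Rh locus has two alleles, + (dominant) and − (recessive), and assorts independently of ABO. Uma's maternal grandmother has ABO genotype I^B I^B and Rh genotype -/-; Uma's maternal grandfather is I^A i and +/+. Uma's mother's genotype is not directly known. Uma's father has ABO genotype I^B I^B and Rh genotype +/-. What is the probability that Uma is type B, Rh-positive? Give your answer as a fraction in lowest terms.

Uma's mother's ABO genotype from I^B I^B × I^A i: 1/2 I^A I^B, 1/2 I^B i.
Crossing each possibility with the father I^B I^B and summing P(type B): 1/2·1/2 + 1/2·1 = 3/4.
Similarly for Rh via the mother's Rh distribution: P(Rh+) = 3/4.
Independent loci: 3/4 × 3/4 = 9/16.

9/16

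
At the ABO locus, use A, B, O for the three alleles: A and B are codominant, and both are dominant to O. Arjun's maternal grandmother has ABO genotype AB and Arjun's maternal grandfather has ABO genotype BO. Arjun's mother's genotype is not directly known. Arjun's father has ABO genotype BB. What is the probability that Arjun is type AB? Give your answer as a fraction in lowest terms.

1/4

Arjun's mother's ABO genotype from AB × BO: 1/4 AB, 1/4 AO, 1/4 BB, 1/4 BO.
Crossing each possibility with the father BB and summing P(type AB): 1/4·1/2 + 1/4·1/2 + 1/4·0 + 1/4·0 = 1/4.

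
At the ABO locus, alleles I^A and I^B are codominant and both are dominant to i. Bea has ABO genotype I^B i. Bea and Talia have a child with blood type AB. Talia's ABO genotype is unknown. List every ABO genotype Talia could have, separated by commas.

I^A I^A, I^A I^B, I^A i

For each candidate genotype of Talia, check whether crossing it with I^B i can produce every observed child phenotype.
  I^A I^A → possible child types {A, AB} ✓
  I^A I^B → possible child types {A, B, AB} ✓
  I^A i → possible child types {O, A, B, AB} ✓
  I^B I^B → possible child types {B} ✗
  I^B i → possible child types {O, B} ✗
  i i → possible child types {O, B} ✗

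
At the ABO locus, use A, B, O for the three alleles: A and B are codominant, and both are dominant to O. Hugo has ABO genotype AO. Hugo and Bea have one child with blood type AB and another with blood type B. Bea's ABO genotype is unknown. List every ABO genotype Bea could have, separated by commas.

AB, BB, BO

For each candidate genotype of Bea, check whether crossing it with AO can produce every observed child phenotype.
  AA → possible child types {A} ✗
  AB → possible child types {A, B, AB} ✓
  AO → possible child types {O, A} ✗
  BB → possible child types {B, AB} ✓
  BO → possible child types {O, A, B, AB} ✓
  OO → possible child types {O, A} ✗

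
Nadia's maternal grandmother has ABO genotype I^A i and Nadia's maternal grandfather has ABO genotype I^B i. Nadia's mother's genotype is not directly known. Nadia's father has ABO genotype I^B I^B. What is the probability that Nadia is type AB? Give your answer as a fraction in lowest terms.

Nadia's mother's ABO genotype from I^A i × I^B i: 1/4 I^A I^B, 1/4 I^A i, 1/4 I^B i, 1/4 i i.
Crossing each possibility with the father I^B I^B and summing P(type AB): 1/4·1/2 + 1/4·1/2 + 1/4·0 + 1/4·0 = 1/4.

1/4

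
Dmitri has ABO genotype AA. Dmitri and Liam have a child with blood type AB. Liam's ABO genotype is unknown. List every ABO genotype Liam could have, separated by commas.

AB, BB, BO

For each candidate genotype of Liam, check whether crossing it with AA can produce every observed child phenotype.
  AA → possible child types {A} ✗
  AB → possible child types {A, AB} ✓
  AO → possible child types {A} ✗
  BB → possible child types {AB} ✓
  BO → possible child types {A, AB} ✓
  OO → possible child types {A} ✗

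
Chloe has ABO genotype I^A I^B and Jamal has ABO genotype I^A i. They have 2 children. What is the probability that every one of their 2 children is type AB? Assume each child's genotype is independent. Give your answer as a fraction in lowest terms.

1/16

ABO cross I^A I^B × I^A i → 1/2 A, 1/4 B, 1/4 AB.
So P(type AB) = 1/4 per child.
All 2 independent: (1/4)^2 = 1/16.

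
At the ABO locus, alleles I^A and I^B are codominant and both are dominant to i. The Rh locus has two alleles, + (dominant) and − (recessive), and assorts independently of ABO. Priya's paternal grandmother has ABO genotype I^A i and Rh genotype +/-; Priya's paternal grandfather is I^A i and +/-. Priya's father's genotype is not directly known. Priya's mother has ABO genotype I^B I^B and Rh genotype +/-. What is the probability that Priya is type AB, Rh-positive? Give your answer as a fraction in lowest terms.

Priya's father's ABO genotype from I^A i × I^A i: 1/4 I^A I^A, 1/2 I^A i, 1/4 i i.
Crossing each possibility with the mother I^B I^B and summing P(type AB): 1/4·1 + 1/2·1/2 + 1/4·0 = 1/2.
Similarly for Rh via the father's Rh distribution: P(Rh+) = 3/4.
Independent loci: 1/2 × 3/4 = 3/8.

3/8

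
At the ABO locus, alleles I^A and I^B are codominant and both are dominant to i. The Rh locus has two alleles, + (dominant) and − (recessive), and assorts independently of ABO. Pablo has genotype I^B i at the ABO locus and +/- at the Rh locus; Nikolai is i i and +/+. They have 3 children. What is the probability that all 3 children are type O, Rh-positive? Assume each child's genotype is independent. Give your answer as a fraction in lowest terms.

ABO cross I^B i × i i → 1/2 O, 1/2 B.
Rh cross +/- × +/+ → 1 Rh+; so P(type O, Rh-positive) = 1/2 × 1 = 1/2 per child.
All 3 independent: (1/2)^3 = 1/8.

1/8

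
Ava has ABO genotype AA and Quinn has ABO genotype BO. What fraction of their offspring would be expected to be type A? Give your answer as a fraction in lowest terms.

ABO cross AA × BO → offspring phenotypes: 1/2 A, 1/2 AB.
So P(type A) = 1/2.

1/2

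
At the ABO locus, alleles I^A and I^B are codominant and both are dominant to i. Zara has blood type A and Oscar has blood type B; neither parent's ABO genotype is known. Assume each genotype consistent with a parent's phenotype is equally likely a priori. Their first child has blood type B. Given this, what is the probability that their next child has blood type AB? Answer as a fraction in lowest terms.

5/12

Possible genotypes: Zara ∈ {I^A I^A, I^A i}; Oscar ∈ {I^B I^B, I^B i}.
Weight each parental genotype pair by prior × P(type-B child):
  I^A i × I^B I^B: posterior weight 2/3; P(next child type AB) = 1/2.
  I^A i × I^B i: posterior weight 1/3; P(next child type AB) = 1/4.
Weighted sum = 5/12.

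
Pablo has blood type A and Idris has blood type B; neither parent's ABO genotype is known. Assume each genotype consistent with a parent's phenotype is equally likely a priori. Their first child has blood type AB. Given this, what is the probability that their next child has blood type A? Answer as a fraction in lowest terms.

Possible genotypes: Pablo ∈ {AA, AO}; Idris ∈ {BB, BO}.
Weight each parental genotype pair by prior × P(type-AB child):
  AA × BB: posterior weight 4/9; P(next child type A) = 0.
  AA × BO: posterior weight 2/9; P(next child type A) = 1/2.
  AO × BB: posterior weight 2/9; P(next child type A) = 0.
  AO × BO: posterior weight 1/9; P(next child type A) = 1/4.
Weighted sum = 5/36.

5/36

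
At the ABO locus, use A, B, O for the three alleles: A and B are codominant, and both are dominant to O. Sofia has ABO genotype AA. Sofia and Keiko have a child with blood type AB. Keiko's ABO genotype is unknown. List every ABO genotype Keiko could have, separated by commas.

For each candidate genotype of Keiko, check whether crossing it with AA can produce every observed child phenotype.
  AA → possible child types {A} ✗
  AB → possible child types {A, AB} ✓
  AO → possible child types {A} ✗
  BB → possible child types {AB} ✓
  BO → possible child types {A, AB} ✓
  OO → possible child types {A} ✗

AB, BB, BO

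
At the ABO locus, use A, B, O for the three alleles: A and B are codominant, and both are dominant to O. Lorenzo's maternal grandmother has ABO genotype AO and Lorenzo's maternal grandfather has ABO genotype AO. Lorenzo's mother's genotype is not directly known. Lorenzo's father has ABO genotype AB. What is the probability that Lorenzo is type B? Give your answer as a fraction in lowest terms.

1/4

Lorenzo's mother's ABO genotype from AO × AO: 1/4 AA, 1/2 AO, 1/4 OO.
Crossing each possibility with the father AB and summing P(type B): 1/4·0 + 1/2·1/4 + 1/4·1/2 = 1/4.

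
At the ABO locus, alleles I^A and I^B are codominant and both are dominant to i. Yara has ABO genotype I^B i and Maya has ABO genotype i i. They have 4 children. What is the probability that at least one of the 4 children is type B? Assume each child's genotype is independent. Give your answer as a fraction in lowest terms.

15/16

ABO cross I^B i × i i → 1/2 O, 1/2 B.
So P(type B) = 1/2 per child.
P(none) = (1/2)^4 = 1/16; P(at least one) = 1 − 1/16 = 15/16.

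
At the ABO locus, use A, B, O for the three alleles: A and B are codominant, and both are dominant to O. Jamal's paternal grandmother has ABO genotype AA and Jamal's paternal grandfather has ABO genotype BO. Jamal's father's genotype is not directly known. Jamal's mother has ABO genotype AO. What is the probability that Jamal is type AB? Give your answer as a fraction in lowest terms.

Jamal's father's ABO genotype from AA × BO: 1/2 AB, 1/2 AO.
Crossing each possibility with the mother AO and summing P(type AB): 1/2·1/4 + 1/2·0 = 1/8.

1/8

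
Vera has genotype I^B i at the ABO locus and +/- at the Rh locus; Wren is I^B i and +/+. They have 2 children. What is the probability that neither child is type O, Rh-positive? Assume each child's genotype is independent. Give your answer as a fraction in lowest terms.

ABO cross I^B i × I^B i → 1/4 O, 3/4 B.
Rh cross +/- × +/+ → 1 Rh+; so P(type O, Rh-positive) = 1/4 × 1 = 1/4 per child.
P(not type O, Rh-positive) = 3/4 for one child; (3/4)^2 = 9/16.

9/16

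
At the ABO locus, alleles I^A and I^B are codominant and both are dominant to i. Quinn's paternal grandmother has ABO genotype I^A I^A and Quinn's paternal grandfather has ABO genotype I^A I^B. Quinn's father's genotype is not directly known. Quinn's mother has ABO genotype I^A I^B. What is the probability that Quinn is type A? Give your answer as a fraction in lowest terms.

3/8

Quinn's father's ABO genotype from I^A I^A × I^A I^B: 1/2 I^A I^A, 1/2 I^A I^B.
Crossing each possibility with the mother I^A I^B and summing P(type A): 1/2·1/2 + 1/2·1/4 = 3/8.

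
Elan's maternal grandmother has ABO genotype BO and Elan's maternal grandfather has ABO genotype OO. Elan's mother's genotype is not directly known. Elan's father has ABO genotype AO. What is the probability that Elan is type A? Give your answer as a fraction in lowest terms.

3/8

Elan's mother's ABO genotype from BO × OO: 1/2 BO, 1/2 OO.
Crossing each possibility with the father AO and summing P(type A): 1/2·1/4 + 1/2·1/2 = 3/8.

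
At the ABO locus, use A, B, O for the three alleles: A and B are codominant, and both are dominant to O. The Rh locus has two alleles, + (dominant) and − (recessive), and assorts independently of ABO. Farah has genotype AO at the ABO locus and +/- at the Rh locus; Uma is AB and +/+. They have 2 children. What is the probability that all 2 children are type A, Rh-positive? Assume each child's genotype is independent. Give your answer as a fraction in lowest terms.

ABO cross AO × AB → 1/2 A, 1/4 B, 1/4 AB.
Rh cross +/- × +/+ → 1 Rh+; so P(type A, Rh-positive) = 1/2 × 1 = 1/2 per child.
All 2 independent: (1/2)^2 = 1/4.

1/4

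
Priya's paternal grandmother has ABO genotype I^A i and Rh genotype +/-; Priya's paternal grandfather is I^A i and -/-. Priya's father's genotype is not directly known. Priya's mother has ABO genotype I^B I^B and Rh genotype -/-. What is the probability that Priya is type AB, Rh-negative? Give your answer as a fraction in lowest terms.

Priya's father's ABO genotype from I^A i × I^A i: 1/4 I^A I^A, 1/2 I^A i, 1/4 i i.
Crossing each possibility with the mother I^B I^B and summing P(type AB): 1/4·1 + 1/2·1/2 + 1/4·0 = 1/2.
Similarly for Rh via the father's Rh distribution: P(Rh-) = 3/4.
Independent loci: 1/2 × 3/4 = 3/8.

3/8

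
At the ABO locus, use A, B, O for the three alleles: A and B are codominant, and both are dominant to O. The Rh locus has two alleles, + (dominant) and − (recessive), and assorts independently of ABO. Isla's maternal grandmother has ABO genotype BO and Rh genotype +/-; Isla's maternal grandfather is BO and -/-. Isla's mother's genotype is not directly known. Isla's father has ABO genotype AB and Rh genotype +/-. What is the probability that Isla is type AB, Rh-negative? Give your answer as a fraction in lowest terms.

Isla's mother's ABO genotype from BO × BO: 1/4 BB, 1/2 BO, 1/4 OO.
Crossing each possibility with the father AB and summing P(type AB): 1/4·1/2 + 1/2·1/4 + 1/4·0 = 1/4.
Similarly for Rh via the mother's Rh distribution: P(Rh-) = 3/8.
Independent loci: 1/4 × 3/8 = 3/32.

3/32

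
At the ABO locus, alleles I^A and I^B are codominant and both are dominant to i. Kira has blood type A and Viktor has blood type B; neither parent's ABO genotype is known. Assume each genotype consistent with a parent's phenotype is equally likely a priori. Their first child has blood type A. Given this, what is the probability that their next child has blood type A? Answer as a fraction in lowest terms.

Possible genotypes: Kira ∈ {I^A I^A, I^A i}; Viktor ∈ {I^B I^B, I^B i}.
Weight each parental genotype pair by prior × P(type-A child):
  I^A I^A × I^B i: posterior weight 2/3; P(next child type A) = 1/2.
  I^A i × I^B i: posterior weight 1/3; P(next child type A) = 1/4.
Weighted sum = 5/12.

5/12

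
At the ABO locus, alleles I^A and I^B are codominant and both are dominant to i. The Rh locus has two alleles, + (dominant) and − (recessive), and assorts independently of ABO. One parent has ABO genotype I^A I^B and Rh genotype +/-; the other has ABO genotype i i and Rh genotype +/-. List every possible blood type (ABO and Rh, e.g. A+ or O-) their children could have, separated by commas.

A+, A-, B+, B-

Gametes from I^A I^B × i i give offspring ABO genotypes I^A i, I^B i, i.e. phenotypes A, B.
Rh cross +/- × +/- → phenotypes Rh+, Rh-.
Combining independently: A+, A-, B+, B-.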